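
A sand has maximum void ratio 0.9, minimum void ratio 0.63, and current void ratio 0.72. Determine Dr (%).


Using Dr = (e_max - e) / (e_max - e_min) * 100
e_max - e = 0.9 - 0.72 = 0.18
e_max - e_min = 0.9 - 0.63 = 0.27
Dr = 0.18 / 0.27 * 100
Dr = 66.67 %


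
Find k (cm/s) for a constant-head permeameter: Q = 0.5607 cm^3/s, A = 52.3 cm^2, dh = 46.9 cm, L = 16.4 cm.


Result: 0.003749 cm/s

Derivation:
Compute hydraulic gradient:
i = dh / L = 46.9 / 16.4 = 2.85976
Then apply Darcy's law:
k = Q / (A * i)
k = 0.5607 / (52.3 * 2.85976)
k = 0.5607 / 149.565
k = 0.003749 cm/s


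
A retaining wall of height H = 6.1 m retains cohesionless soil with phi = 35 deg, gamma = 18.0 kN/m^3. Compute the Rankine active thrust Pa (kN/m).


Result: 90.75 kN/m

Derivation:
Compute active earth pressure coefficient:
Ka = tan^2(45 - phi/2) = tan^2(27.5) = 0.27099
Compute active force:
Pa = 0.5 * Ka * gamma * H^2
Pa = 0.5 * 0.27099 * 18.0 * 6.1^2
Pa = 90.75 kN/m


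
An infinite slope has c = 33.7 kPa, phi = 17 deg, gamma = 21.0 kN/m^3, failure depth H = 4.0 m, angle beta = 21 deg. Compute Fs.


Using Fs = c / (gamma*H*sin(beta)*cos(beta)) + tan(phi)/tan(beta)
Cohesion contribution = 33.7 / (21.0*4.0*sin(21)*cos(21))
Cohesion contribution = 1.19914
Friction contribution = tan(17)/tan(21) = 0.796456
Fs = 1.19914 + 0.796456
Fs = 1.996


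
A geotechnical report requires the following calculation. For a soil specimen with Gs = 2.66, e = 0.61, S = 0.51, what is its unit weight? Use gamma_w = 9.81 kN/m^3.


Result: 18.103 kN/m^3

Derivation:
Using gamma = gamma_w * (Gs + S*e) / (1 + e)
Numerator: Gs + S*e = 2.66 + 0.51*0.61 = 2.9711
Denominator: 1 + e = 1 + 0.61 = 1.61
gamma = 9.81 * 2.9711 / 1.61
gamma = 18.103 kN/m^3


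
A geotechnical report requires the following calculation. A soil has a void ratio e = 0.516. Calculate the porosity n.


Using the relation n = e / (1 + e)
n = 0.516 / (1 + 0.516)
n = 0.516 / 1.516
n = 0.3404


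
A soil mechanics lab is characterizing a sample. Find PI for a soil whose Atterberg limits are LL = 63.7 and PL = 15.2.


Using PI = LL - PL
PI = 63.7 - 15.2
PI = 48.5


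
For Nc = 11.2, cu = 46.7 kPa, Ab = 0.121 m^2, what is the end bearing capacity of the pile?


Using Qb = Nc * cu * Ab
Qb = 11.2 * 46.7 * 0.121
Qb = 63.29 kN


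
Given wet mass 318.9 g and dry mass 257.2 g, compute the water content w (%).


Using w = (m_wet - m_dry) / m_dry * 100
m_wet - m_dry = 318.9 - 257.2 = 61.7 g
w = 61.7 / 257.2 * 100
w = 23.99 %


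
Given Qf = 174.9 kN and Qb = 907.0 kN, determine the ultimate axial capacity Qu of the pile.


Using Qu = Qf + Qb
Qu = 174.9 + 907.0
Qu = 1081.9 kN


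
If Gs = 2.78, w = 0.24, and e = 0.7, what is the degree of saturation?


Using S = Gs * w / e
S = 2.78 * 0.24 / 0.7
S = 0.9531


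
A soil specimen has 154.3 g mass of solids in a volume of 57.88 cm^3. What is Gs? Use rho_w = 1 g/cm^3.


Using Gs = m_s / (V_s * rho_w)
Since rho_w = 1 g/cm^3:
Gs = 154.3 / 57.88
Gs = 2.666


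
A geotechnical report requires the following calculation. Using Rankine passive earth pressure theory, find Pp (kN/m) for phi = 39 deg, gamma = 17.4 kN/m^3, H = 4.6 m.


Compute passive earth pressure coefficient:
Kp = tan^2(45 + phi/2) = tan^2(64.5) = 4.395495
Compute passive force:
Pp = 0.5 * Kp * gamma * H^2
Pp = 0.5 * 4.395495 * 17.4 * 4.6^2
Pp = 809.18 kN/m


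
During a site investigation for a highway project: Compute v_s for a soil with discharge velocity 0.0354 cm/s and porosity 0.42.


Result: 0.08429 cm/s

Derivation:
Using v_s = v_d / n
v_s = 0.0354 / 0.42
v_s = 0.08429 cm/s


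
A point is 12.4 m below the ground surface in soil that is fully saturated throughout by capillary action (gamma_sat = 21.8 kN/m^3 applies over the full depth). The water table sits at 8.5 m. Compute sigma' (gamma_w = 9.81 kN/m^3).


Result: 232.06 kPa

Derivation:
Total stress = gamma_sat * depth
sigma = 21.8 * 12.4 = 270.32 kPa
Pore water pressure u = gamma_w * (depth - d_wt)
u = 9.81 * (12.4 - 8.5) = 38.259 kPa
Effective stress = sigma - u
sigma' = 270.32 - 38.259 = 232.06 kPa


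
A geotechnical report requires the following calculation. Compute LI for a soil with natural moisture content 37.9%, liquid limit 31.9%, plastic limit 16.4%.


First compute the plasticity index:
PI = LL - PL = 31.9 - 16.4 = 15.5
Then compute the liquidity index:
LI = (w - PL) / PI
LI = (37.9 - 16.4) / 15.5
LI = 1.387


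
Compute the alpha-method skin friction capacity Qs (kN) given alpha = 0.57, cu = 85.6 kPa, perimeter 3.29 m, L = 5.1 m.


Result: 818.68 kN

Derivation:
Using Qs = alpha * cu * perimeter * L
Qs = 0.57 * 85.6 * 3.29 * 5.1
Qs = 818.68 kN


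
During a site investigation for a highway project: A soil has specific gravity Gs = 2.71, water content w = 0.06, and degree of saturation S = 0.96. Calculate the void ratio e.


Using the relation e = Gs * w / S
e = 2.71 * 0.06 / 0.96
e = 0.1694


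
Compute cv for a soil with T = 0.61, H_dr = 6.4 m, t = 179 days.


Using cv = T * H_dr^2 / t
H_dr^2 = 6.4^2 = 40.96
cv = 0.61 * 40.96 / 179
cv = 0.13958 m^2/day


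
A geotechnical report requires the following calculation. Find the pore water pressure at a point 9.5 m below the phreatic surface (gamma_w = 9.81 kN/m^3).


Result: 93.2 kPa

Derivation:
Using u = gamma_w * h_w
u = 9.81 * 9.5
u = 93.2 kPa


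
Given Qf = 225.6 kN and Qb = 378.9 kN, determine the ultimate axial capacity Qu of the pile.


Using Qu = Qf + Qb
Qu = 225.6 + 378.9
Qu = 604.5 kN


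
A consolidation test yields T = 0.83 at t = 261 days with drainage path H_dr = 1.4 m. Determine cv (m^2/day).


Result: 0.00623 m^2/day

Derivation:
Using cv = T * H_dr^2 / t
H_dr^2 = 1.4^2 = 1.96
cv = 0.83 * 1.96 / 261
cv = 0.00623 m^2/day


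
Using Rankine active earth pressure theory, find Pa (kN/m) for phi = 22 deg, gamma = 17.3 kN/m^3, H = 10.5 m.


Result: 433.88 kN/m

Derivation:
Compute active earth pressure coefficient:
Ka = tan^2(45 - phi/2) = tan^2(34.0) = 0.454962
Compute active force:
Pa = 0.5 * Ka * gamma * H^2
Pa = 0.5 * 0.454962 * 17.3 * 10.5^2
Pa = 433.88 kN/m


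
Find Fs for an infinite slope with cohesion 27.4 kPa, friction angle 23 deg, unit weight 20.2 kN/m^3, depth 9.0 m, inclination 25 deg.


Using Fs = c / (gamma*H*sin(beta)*cos(beta)) + tan(phi)/tan(beta)
Cohesion contribution = 27.4 / (20.2*9.0*sin(25)*cos(25))
Cohesion contribution = 0.393489
Friction contribution = tan(23)/tan(25) = 0.910289
Fs = 0.393489 + 0.910289
Fs = 1.304


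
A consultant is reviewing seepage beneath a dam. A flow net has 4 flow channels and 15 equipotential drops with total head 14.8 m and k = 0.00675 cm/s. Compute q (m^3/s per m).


Convert k to m/s for unit consistency with H:
k = 0.00675 cm/s = 0.00675 / 100 m/s = 6.75e-05 m/s
Using q = k * H * Nf / Nd
Nf / Nd = 4 / 15 = 0.2667
q = 6.75e-05 * 14.8 * 0.2667
q = 0.0002664 m^3/s per m


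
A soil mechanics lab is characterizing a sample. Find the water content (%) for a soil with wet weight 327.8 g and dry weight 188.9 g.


Result: 73.53 %

Derivation:
Using w = (m_wet - m_dry) / m_dry * 100
m_wet - m_dry = 327.8 - 188.9 = 138.9 g
w = 138.9 / 188.9 * 100
w = 73.53 %


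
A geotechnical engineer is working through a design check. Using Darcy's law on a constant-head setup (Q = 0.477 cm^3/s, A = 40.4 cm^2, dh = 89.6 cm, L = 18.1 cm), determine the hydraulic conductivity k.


Compute hydraulic gradient:
i = dh / L = 89.6 / 18.1 = 4.95028
Then apply Darcy's law:
k = Q / (A * i)
k = 0.477 / (40.4 * 4.95028)
k = 0.477 / 199.991
k = 0.002385 cm/s


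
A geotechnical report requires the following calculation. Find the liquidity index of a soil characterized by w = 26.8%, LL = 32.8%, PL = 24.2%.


First compute the plasticity index:
PI = LL - PL = 32.8 - 24.2 = 8.6
Then compute the liquidity index:
LI = (w - PL) / PI
LI = (26.8 - 24.2) / 8.6
LI = 0.302


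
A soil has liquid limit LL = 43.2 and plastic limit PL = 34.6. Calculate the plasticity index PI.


Using PI = LL - PL
PI = 43.2 - 34.6
PI = 8.6


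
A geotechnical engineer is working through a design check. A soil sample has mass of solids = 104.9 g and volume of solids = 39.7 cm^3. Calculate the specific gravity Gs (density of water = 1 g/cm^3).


Result: 2.642

Derivation:
Using Gs = m_s / (V_s * rho_w)
Since rho_w = 1 g/cm^3:
Gs = 104.9 / 39.7
Gs = 2.642


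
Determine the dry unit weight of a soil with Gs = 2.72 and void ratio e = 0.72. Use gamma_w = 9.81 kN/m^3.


Result: 15.513 kN/m^3

Derivation:
Using gamma_d = Gs * gamma_w / (1 + e)
gamma_d = 2.72 * 9.81 / (1 + 0.72)
gamma_d = 2.72 * 9.81 / 1.72
gamma_d = 15.513 kN/m^3


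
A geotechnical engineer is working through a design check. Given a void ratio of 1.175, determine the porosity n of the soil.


Using the relation n = e / (1 + e)
n = 1.175 / (1 + 1.175)
n = 1.175 / 2.175
n = 0.5402


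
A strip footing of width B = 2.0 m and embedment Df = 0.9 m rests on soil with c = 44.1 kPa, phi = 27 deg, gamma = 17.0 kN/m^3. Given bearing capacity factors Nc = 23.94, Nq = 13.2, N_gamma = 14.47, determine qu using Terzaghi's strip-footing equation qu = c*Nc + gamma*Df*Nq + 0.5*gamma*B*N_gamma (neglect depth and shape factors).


Compute qu = c*Nc + gamma*Df*Nq + 0.5*gamma*B*N_gamma
Term 1: 44.1 * 23.94 = 1055.754
Term 2: 17.0 * 0.9 * 13.2 = 201.96
Term 3: 0.5 * 17.0 * 2.0 * 14.47 = 245.99
qu = 1055.754 + 201.96 + 245.99
qu = 1503.7 kPa


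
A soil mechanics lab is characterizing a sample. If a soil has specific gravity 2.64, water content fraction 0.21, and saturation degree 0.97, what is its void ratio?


Result: 0.5715

Derivation:
Using the relation e = Gs * w / S
e = 2.64 * 0.21 / 0.97
e = 0.5715


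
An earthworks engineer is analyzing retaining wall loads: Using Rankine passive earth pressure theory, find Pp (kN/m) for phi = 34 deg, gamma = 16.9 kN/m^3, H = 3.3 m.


Compute passive earth pressure coefficient:
Kp = tan^2(45 + phi/2) = tan^2(62.0) = 3.537132
Compute passive force:
Pp = 0.5 * Kp * gamma * H^2
Pp = 0.5 * 3.537132 * 16.9 * 3.3^2
Pp = 325.49 kN/m


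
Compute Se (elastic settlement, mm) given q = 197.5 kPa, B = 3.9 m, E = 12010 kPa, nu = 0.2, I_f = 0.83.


Using Se = q * B * (1 - nu^2) * I_f / E
1 - nu^2 = 1 - 0.2^2 = 0.96
Se = 197.5 * 3.9 * 0.96 * 0.83 / 12010
Se = 0.051102 m
Convert to mm: Se = 0.051102 * 1000 = 51.102 mm


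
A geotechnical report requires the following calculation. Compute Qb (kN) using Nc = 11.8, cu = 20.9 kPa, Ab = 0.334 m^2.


Result: 82.37 kN

Derivation:
Using Qb = Nc * cu * Ab
Qb = 11.8 * 20.9 * 0.334
Qb = 82.37 kN


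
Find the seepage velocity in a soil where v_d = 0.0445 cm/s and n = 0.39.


Using v_s = v_d / n
v_s = 0.0445 / 0.39
v_s = 0.1141 cm/s


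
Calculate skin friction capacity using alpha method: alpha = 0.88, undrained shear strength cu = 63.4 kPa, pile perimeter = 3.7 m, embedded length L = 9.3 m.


Result: 1919.8 kN

Derivation:
Using Qs = alpha * cu * perimeter * L
Qs = 0.88 * 63.4 * 3.7 * 9.3
Qs = 1919.8 kN


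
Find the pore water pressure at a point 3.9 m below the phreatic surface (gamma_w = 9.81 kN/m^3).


Using u = gamma_w * h_w
u = 9.81 * 3.9
u = 38.26 kPa


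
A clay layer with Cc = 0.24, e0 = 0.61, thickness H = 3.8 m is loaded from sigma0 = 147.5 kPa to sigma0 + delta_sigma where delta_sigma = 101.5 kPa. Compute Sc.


Result: 0.1288 m

Derivation:
Using Sc = Cc * H / (1 + e0) * log10((sigma0 + delta_sigma) / sigma0)
Stress ratio = (147.5 + 101.5) / 147.5 = 1.68814
log10(1.68814) = 0.227407
Cc * H / (1 + e0) = 0.24 * 3.8 / (1 + 0.61) = 0.56646
Sc = 0.56646 * 0.227407
Sc = 0.1288 m


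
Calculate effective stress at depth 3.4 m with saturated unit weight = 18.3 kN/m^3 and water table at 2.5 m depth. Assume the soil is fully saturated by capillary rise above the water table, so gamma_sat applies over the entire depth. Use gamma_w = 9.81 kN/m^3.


Total stress = gamma_sat * depth
sigma = 18.3 * 3.4 = 62.22 kPa
Pore water pressure u = gamma_w * (depth - d_wt)
u = 9.81 * (3.4 - 2.5) = 8.829 kPa
Effective stress = sigma - u
sigma' = 62.22 - 8.829 = 53.39 kPa


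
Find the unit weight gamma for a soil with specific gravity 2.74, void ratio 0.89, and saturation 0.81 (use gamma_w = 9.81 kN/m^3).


Using gamma = gamma_w * (Gs + S*e) / (1 + e)
Numerator: Gs + S*e = 2.74 + 0.81*0.89 = 3.4609
Denominator: 1 + e = 1 + 0.89 = 1.89
gamma = 9.81 * 3.4609 / 1.89
gamma = 17.964 kN/m^3


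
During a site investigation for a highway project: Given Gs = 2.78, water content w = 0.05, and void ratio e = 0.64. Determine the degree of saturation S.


Using S = Gs * w / e
S = 2.78 * 0.05 / 0.64
S = 0.2172


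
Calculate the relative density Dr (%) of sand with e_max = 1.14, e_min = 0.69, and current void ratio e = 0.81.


Result: 73.33 %

Derivation:
Using Dr = (e_max - e) / (e_max - e_min) * 100
e_max - e = 1.14 - 0.81 = 0.33
e_max - e_min = 1.14 - 0.69 = 0.45
Dr = 0.33 / 0.45 * 100
Dr = 73.33 %


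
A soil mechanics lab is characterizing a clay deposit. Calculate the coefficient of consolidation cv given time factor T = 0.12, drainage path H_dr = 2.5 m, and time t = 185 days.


Using cv = T * H_dr^2 / t
H_dr^2 = 2.5^2 = 6.25
cv = 0.12 * 6.25 / 185
cv = 0.00405 m^2/day


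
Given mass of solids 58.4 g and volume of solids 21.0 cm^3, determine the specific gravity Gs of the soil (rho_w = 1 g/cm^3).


Result: 2.781

Derivation:
Using Gs = m_s / (V_s * rho_w)
Since rho_w = 1 g/cm^3:
Gs = 58.4 / 21.0
Gs = 2.781


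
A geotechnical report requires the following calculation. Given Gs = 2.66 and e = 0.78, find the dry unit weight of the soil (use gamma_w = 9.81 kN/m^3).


Using gamma_d = Gs * gamma_w / (1 + e)
gamma_d = 2.66 * 9.81 / (1 + 0.78)
gamma_d = 2.66 * 9.81 / 1.78
gamma_d = 14.66 kN/m^3


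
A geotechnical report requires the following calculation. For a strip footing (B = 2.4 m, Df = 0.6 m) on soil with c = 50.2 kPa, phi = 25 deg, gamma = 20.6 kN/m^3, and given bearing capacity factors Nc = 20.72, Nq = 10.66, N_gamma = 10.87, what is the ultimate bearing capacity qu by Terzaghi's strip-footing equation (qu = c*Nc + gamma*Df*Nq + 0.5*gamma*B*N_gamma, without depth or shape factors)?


Compute qu = c*Nc + gamma*Df*Nq + 0.5*gamma*B*N_gamma
Term 1: 50.2 * 20.72 = 1040.144
Term 2: 20.6 * 0.6 * 10.66 = 131.7576
Term 3: 0.5 * 20.6 * 2.4 * 10.87 = 268.7064
qu = 1040.144 + 131.7576 + 268.7064
qu = 1440.61 kPa


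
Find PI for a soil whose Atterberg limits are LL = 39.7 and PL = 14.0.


Using PI = LL - PL
PI = 39.7 - 14.0
PI = 25.7


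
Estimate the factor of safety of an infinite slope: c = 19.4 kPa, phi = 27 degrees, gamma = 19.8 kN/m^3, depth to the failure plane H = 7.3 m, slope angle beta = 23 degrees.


Using Fs = c / (gamma*H*sin(beta)*cos(beta)) + tan(phi)/tan(beta)
Cohesion contribution = 19.4 / (19.8*7.3*sin(23)*cos(23))
Cohesion contribution = 0.373172
Friction contribution = tan(27)/tan(23) = 1.20037
Fs = 0.373172 + 1.20037
Fs = 1.574


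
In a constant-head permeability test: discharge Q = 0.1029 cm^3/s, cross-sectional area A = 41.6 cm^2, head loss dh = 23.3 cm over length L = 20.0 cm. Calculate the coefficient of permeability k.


Result: 0.002123 cm/s

Derivation:
Compute hydraulic gradient:
i = dh / L = 23.3 / 20.0 = 1.165
Then apply Darcy's law:
k = Q / (A * i)
k = 0.1029 / (41.6 * 1.165)
k = 0.1029 / 48.464
k = 0.002123 cm/s


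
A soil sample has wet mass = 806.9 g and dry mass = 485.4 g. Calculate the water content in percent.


Using w = (m_wet - m_dry) / m_dry * 100
m_wet - m_dry = 806.9 - 485.4 = 321.5 g
w = 321.5 / 485.4 * 100
w = 66.23 %


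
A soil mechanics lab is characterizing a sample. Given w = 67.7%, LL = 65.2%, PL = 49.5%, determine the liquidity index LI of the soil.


Result: 1.159

Derivation:
First compute the plasticity index:
PI = LL - PL = 65.2 - 49.5 = 15.7
Then compute the liquidity index:
LI = (w - PL) / PI
LI = (67.7 - 49.5) / 15.7
LI = 1.159


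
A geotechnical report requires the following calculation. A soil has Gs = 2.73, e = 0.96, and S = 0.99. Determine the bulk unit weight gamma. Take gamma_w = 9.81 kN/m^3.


Using gamma = gamma_w * (Gs + S*e) / (1 + e)
Numerator: Gs + S*e = 2.73 + 0.99*0.96 = 3.6804
Denominator: 1 + e = 1 + 0.96 = 1.96
gamma = 9.81 * 3.6804 / 1.96
gamma = 18.421 kN/m^3


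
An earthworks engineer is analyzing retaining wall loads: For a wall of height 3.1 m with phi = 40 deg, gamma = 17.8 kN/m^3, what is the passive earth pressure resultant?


Compute passive earth pressure coefficient:
Kp = tan^2(45 + phi/2) = tan^2(65.0) = 4.59891
Compute passive force:
Pp = 0.5 * Kp * gamma * H^2
Pp = 0.5 * 4.59891 * 17.8 * 3.1^2
Pp = 393.34 kN/m


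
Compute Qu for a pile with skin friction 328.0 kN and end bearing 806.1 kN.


Result: 1134.1 kN

Derivation:
Using Qu = Qf + Qb
Qu = 328.0 + 806.1
Qu = 1134.1 kN


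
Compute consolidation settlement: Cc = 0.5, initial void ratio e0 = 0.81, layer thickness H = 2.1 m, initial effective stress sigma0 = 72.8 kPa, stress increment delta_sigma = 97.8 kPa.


Result: 0.2146 m

Derivation:
Using Sc = Cc * H / (1 + e0) * log10((sigma0 + delta_sigma) / sigma0)
Stress ratio = (72.8 + 97.8) / 72.8 = 2.34341
log10(2.34341) = 0.369848
Cc * H / (1 + e0) = 0.5 * 2.1 / (1 + 0.81) = 0.58011
Sc = 0.58011 * 0.369848
Sc = 0.2146 m


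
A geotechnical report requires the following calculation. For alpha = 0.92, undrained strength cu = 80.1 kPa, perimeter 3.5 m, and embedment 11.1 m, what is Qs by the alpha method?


Using Qs = alpha * cu * perimeter * L
Qs = 0.92 * 80.1 * 3.5 * 11.1
Qs = 2862.93 kN


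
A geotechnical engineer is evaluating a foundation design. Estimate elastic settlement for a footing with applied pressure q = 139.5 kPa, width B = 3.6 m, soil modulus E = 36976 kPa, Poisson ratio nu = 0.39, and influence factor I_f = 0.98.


Using Se = q * B * (1 - nu^2) * I_f / E
1 - nu^2 = 1 - 0.39^2 = 0.8479
Se = 139.5 * 3.6 * 0.8479 * 0.98 / 36976
Se = 0.011286 m
Convert to mm: Se = 0.011286 * 1000 = 11.286 mm


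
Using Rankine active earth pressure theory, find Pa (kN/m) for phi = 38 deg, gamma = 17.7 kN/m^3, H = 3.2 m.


Compute active earth pressure coefficient:
Ka = tan^2(45 - phi/2) = tan^2(26.0) = 0.237883
Compute active force:
Pa = 0.5 * Ka * gamma * H^2
Pa = 0.5 * 0.237883 * 17.7 * 3.2^2
Pa = 21.56 kN/m


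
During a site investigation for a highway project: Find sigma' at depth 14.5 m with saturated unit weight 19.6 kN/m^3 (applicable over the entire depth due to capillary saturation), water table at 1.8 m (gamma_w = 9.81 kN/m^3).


Result: 159.61 kPa

Derivation:
Total stress = gamma_sat * depth
sigma = 19.6 * 14.5 = 284.2 kPa
Pore water pressure u = gamma_w * (depth - d_wt)
u = 9.81 * (14.5 - 1.8) = 124.587 kPa
Effective stress = sigma - u
sigma' = 284.2 - 124.587 = 159.61 kPa


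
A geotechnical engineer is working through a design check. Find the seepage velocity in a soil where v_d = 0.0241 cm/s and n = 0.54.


Result: 0.04463 cm/s

Derivation:
Using v_s = v_d / n
v_s = 0.0241 / 0.54
v_s = 0.04463 cm/s


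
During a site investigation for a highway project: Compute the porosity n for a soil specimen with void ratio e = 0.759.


Using the relation n = e / (1 + e)
n = 0.759 / (1 + 0.759)
n = 0.759 / 1.759
n = 0.4315


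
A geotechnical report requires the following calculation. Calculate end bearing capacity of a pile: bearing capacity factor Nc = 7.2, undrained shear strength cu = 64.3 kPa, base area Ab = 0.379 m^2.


Using Qb = Nc * cu * Ab
Qb = 7.2 * 64.3 * 0.379
Qb = 175.46 kN


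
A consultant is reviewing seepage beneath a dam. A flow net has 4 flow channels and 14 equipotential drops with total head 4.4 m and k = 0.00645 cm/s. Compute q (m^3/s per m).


Convert k to m/s for unit consistency with H:
k = 0.00645 cm/s = 0.00645 / 100 m/s = 6.45e-05 m/s
Using q = k * H * Nf / Nd
Nf / Nd = 4 / 14 = 0.2857
q = 6.45e-05 * 4.4 * 0.2857
q = 8.109e-05 m^3/s per m


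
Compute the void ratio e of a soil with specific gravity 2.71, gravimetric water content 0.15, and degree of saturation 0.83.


Using the relation e = Gs * w / S
e = 2.71 * 0.15 / 0.83
e = 0.4898


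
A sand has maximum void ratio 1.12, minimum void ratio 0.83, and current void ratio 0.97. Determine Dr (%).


Using Dr = (e_max - e) / (e_max - e_min) * 100
e_max - e = 1.12 - 0.97 = 0.15
e_max - e_min = 1.12 - 0.83 = 0.29
Dr = 0.15 / 0.29 * 100
Dr = 51.72 %


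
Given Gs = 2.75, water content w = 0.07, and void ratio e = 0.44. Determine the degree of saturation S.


Result: 0.4375

Derivation:
Using S = Gs * w / e
S = 2.75 * 0.07 / 0.44
S = 0.4375


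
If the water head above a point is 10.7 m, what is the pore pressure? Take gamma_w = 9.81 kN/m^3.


Result: 104.97 kPa

Derivation:
Using u = gamma_w * h_w
u = 9.81 * 10.7
u = 104.97 kPa


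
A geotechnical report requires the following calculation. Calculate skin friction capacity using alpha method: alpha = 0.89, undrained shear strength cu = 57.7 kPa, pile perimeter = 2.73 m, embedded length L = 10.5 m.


Using Qs = alpha * cu * perimeter * L
Qs = 0.89 * 57.7 * 2.73 * 10.5
Qs = 1472.03 kN


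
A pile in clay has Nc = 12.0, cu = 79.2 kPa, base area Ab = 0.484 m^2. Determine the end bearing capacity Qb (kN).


Using Qb = Nc * cu * Ab
Qb = 12.0 * 79.2 * 0.484
Qb = 459.99 kN


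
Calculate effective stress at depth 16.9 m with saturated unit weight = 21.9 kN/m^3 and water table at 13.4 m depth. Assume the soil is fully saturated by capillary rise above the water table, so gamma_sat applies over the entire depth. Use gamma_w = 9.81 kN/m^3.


Total stress = gamma_sat * depth
sigma = 21.9 * 16.9 = 370.11 kPa
Pore water pressure u = gamma_w * (depth - d_wt)
u = 9.81 * (16.9 - 13.4) = 34.335 kPa
Effective stress = sigma - u
sigma' = 370.11 - 34.335 = 335.78 kPa


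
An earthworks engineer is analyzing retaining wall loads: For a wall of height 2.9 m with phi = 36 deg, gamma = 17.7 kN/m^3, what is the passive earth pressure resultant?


Result: 286.69 kN/m

Derivation:
Compute passive earth pressure coefficient:
Kp = tan^2(45 + phi/2) = tan^2(63.0) = 3.85184
Compute passive force:
Pp = 0.5 * Kp * gamma * H^2
Pp = 0.5 * 3.85184 * 17.7 * 2.9^2
Pp = 286.69 kN/m


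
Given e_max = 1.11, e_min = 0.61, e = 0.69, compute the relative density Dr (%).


Using Dr = (e_max - e) / (e_max - e_min) * 100
e_max - e = 1.11 - 0.69 = 0.42
e_max - e_min = 1.11 - 0.61 = 0.5
Dr = 0.42 / 0.5 * 100
Dr = 84.0 %


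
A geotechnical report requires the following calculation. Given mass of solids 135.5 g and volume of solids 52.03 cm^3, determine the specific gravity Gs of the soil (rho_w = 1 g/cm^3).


Using Gs = m_s / (V_s * rho_w)
Since rho_w = 1 g/cm^3:
Gs = 135.5 / 52.03
Gs = 2.604


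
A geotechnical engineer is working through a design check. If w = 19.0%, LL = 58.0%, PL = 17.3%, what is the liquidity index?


First compute the plasticity index:
PI = LL - PL = 58.0 - 17.3 = 40.7
Then compute the liquidity index:
LI = (w - PL) / PI
LI = (19.0 - 17.3) / 40.7
LI = 0.042


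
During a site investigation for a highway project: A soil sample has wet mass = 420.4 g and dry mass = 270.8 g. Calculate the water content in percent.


Using w = (m_wet - m_dry) / m_dry * 100
m_wet - m_dry = 420.4 - 270.8 = 149.6 g
w = 149.6 / 270.8 * 100
w = 55.24 %


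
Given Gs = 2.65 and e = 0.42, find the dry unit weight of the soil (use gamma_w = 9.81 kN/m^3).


Using gamma_d = Gs * gamma_w / (1 + e)
gamma_d = 2.65 * 9.81 / (1 + 0.42)
gamma_d = 2.65 * 9.81 / 1.42
gamma_d = 18.307 kN/m^3


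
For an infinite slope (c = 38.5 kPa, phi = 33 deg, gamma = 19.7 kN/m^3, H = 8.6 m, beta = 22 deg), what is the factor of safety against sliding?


Result: 2.262

Derivation:
Using Fs = c / (gamma*H*sin(beta)*cos(beta)) + tan(phi)/tan(beta)
Cohesion contribution = 38.5 / (19.7*8.6*sin(22)*cos(22))
Cohesion contribution = 0.654267
Friction contribution = tan(33)/tan(22) = 1.60734
Fs = 0.654267 + 1.60734
Fs = 2.262


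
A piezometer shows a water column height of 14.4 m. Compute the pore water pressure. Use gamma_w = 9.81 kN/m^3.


Result: 141.26 kPa

Derivation:
Using u = gamma_w * h_w
u = 9.81 * 14.4
u = 141.26 kPa


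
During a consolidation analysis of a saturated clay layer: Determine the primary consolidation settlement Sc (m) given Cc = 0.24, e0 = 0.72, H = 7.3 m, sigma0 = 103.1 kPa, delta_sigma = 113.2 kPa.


Using Sc = Cc * H / (1 + e0) * log10((sigma0 + delta_sigma) / sigma0)
Stress ratio = (103.1 + 113.2) / 103.1 = 2.09796
log10(2.09796) = 0.321798
Cc * H / (1 + e0) = 0.24 * 7.3 / (1 + 0.72) = 1.0186
Sc = 1.0186 * 0.321798
Sc = 0.3278 m


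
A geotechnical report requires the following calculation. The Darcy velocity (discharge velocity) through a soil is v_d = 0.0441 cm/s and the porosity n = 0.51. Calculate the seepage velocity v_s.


Using v_s = v_d / n
v_s = 0.0441 / 0.51
v_s = 0.08647 cm/s


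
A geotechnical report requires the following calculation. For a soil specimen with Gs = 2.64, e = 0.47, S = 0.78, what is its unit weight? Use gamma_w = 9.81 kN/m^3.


Using gamma = gamma_w * (Gs + S*e) / (1 + e)
Numerator: Gs + S*e = 2.64 + 0.78*0.47 = 3.0066
Denominator: 1 + e = 1 + 0.47 = 1.47
gamma = 9.81 * 3.0066 / 1.47
gamma = 20.064 kN/m^3


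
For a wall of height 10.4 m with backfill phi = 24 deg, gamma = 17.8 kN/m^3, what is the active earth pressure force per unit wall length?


Compute active earth pressure coefficient:
Ka = tan^2(45 - phi/2) = tan^2(33.0) = 0.42173
Compute active force:
Pa = 0.5 * Ka * gamma * H^2
Pa = 0.5 * 0.42173 * 17.8 * 10.4^2
Pa = 405.97 kN/m


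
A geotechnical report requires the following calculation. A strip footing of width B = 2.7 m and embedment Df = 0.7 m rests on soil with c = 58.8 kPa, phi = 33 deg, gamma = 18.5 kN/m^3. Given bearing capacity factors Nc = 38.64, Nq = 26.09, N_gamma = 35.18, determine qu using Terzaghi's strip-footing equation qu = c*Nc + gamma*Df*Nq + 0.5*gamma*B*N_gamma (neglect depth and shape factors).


Compute qu = c*Nc + gamma*Df*Nq + 0.5*gamma*B*N_gamma
Term 1: 58.8 * 38.64 = 2272.032
Term 2: 18.5 * 0.7 * 26.09 = 337.8655
Term 3: 0.5 * 18.5 * 2.7 * 35.18 = 878.6205
qu = 2272.032 + 337.8655 + 878.6205
qu = 3488.52 kPa


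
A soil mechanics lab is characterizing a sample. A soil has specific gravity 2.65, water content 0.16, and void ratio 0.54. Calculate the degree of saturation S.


Result: 0.7852

Derivation:
Using S = Gs * w / e
S = 2.65 * 0.16 / 0.54
S = 0.7852


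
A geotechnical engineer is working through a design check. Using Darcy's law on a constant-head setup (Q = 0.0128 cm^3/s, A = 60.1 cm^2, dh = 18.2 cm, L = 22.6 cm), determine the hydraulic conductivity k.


Result: 0.000264 cm/s

Derivation:
Compute hydraulic gradient:
i = dh / L = 18.2 / 22.6 = 0.80531
Then apply Darcy's law:
k = Q / (A * i)
k = 0.0128 / (60.1 * 0.80531)
k = 0.0128 / 48.3991
k = 0.000264 cm/s


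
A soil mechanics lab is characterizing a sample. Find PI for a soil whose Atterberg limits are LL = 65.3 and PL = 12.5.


Using PI = LL - PL
PI = 65.3 - 12.5
PI = 52.8


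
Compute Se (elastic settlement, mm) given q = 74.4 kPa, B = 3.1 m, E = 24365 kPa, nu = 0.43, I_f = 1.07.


Using Se = q * B * (1 - nu^2) * I_f / E
1 - nu^2 = 1 - 0.43^2 = 0.8151
Se = 74.4 * 3.1 * 0.8151 * 1.07 / 24365
Se = 0.008256 m
Convert to mm: Se = 0.008256 * 1000 = 8.256 mm


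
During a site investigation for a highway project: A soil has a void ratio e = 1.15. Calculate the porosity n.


Using the relation n = e / (1 + e)
n = 1.15 / (1 + 1.15)
n = 1.15 / 2.15
n = 0.5349


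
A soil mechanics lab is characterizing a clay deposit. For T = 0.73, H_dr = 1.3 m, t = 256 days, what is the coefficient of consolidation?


Result: 0.00482 m^2/day

Derivation:
Using cv = T * H_dr^2 / t
H_dr^2 = 1.3^2 = 1.69
cv = 0.73 * 1.69 / 256
cv = 0.00482 m^2/day


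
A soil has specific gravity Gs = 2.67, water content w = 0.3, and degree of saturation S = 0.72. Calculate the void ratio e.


Result: 1.1125

Derivation:
Using the relation e = Gs * w / S
e = 2.67 * 0.3 / 0.72
e = 1.1125


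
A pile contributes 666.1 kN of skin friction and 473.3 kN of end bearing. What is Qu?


Using Qu = Qf + Qb
Qu = 666.1 + 473.3
Qu = 1139.4 kN


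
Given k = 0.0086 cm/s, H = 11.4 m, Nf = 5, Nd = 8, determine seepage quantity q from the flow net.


Result: 0.0006128 m^3/s per m

Derivation:
Convert k to m/s for unit consistency with H:
k = 0.0086 cm/s = 0.0086 / 100 m/s = 8.6e-05 m/s
Using q = k * H * Nf / Nd
Nf / Nd = 5 / 8 = 0.625
q = 8.6e-05 * 11.4 * 0.625
q = 0.0006128 m^3/s per m


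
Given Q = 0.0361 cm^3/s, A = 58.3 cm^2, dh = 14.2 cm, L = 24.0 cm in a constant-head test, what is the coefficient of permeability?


Compute hydraulic gradient:
i = dh / L = 14.2 / 24.0 = 0.591667
Then apply Darcy's law:
k = Q / (A * i)
k = 0.0361 / (58.3 * 0.591667)
k = 0.0361 / 34.4942
k = 0.001047 cm/s


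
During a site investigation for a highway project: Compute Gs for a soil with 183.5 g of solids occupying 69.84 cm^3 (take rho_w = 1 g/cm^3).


Result: 2.627

Derivation:
Using Gs = m_s / (V_s * rho_w)
Since rho_w = 1 g/cm^3:
Gs = 183.5 / 69.84
Gs = 2.627


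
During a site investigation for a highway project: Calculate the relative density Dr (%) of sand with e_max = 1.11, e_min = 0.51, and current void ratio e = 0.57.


Using Dr = (e_max - e) / (e_max - e_min) * 100
e_max - e = 1.11 - 0.57 = 0.54
e_max - e_min = 1.11 - 0.51 = 0.6
Dr = 0.54 / 0.6 * 100
Dr = 90.0 %


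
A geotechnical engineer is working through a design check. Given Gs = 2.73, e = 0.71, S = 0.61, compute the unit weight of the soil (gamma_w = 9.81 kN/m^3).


Result: 18.146 kN/m^3

Derivation:
Using gamma = gamma_w * (Gs + S*e) / (1 + e)
Numerator: Gs + S*e = 2.73 + 0.61*0.71 = 3.1631
Denominator: 1 + e = 1 + 0.71 = 1.71
gamma = 9.81 * 3.1631 / 1.71
gamma = 18.146 kN/m^3


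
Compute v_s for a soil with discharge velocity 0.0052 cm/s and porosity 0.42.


Using v_s = v_d / n
v_s = 0.0052 / 0.42
v_s = 0.01238 cm/s


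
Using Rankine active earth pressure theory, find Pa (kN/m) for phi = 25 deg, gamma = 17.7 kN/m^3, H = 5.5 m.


Compute active earth pressure coefficient:
Ka = tan^2(45 - phi/2) = tan^2(32.5) = 0.405859
Compute active force:
Pa = 0.5 * Ka * gamma * H^2
Pa = 0.5 * 0.405859 * 17.7 * 5.5^2
Pa = 108.65 kN/m


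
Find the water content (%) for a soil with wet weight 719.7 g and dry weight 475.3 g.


Result: 51.42 %

Derivation:
Using w = (m_wet - m_dry) / m_dry * 100
m_wet - m_dry = 719.7 - 475.3 = 244.4 g
w = 244.4 / 475.3 * 100
w = 51.42 %


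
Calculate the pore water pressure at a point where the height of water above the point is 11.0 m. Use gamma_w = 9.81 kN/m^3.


Using u = gamma_w * h_w
u = 9.81 * 11.0
u = 107.91 kPa


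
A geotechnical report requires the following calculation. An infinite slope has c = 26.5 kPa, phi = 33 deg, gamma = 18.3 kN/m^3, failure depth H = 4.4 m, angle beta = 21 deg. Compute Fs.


Using Fs = c / (gamma*H*sin(beta)*cos(beta)) + tan(phi)/tan(beta)
Cohesion contribution = 26.5 / (18.3*4.4*sin(21)*cos(21))
Cohesion contribution = 0.983697
Friction contribution = tan(33)/tan(21) = 1.69176
Fs = 0.983697 + 1.69176
Fs = 2.675


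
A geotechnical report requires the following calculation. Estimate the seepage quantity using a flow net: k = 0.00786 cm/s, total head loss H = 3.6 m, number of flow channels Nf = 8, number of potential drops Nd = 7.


Convert k to m/s for unit consistency with H:
k = 0.00786 cm/s = 0.00786 / 100 m/s = 7.86e-05 m/s
Using q = k * H * Nf / Nd
Nf / Nd = 8 / 7 = 1.1429
q = 7.86e-05 * 3.6 * 1.1429
q = 0.0003234 m^3/s per m


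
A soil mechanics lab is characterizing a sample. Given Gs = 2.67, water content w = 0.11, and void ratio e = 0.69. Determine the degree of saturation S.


Result: 0.4257

Derivation:
Using S = Gs * w / e
S = 2.67 * 0.11 / 0.69
S = 0.4257


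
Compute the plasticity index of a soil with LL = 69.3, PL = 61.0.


Result: 8.3

Derivation:
Using PI = LL - PL
PI = 69.3 - 61.0
PI = 8.3


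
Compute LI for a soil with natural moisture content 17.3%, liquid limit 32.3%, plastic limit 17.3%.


Result: 0.0

Derivation:
First compute the plasticity index:
PI = LL - PL = 32.3 - 17.3 = 15.0
Then compute the liquidity index:
LI = (w - PL) / PI
LI = (17.3 - 17.3) / 15.0
LI = 0.0


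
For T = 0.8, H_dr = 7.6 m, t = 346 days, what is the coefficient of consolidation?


Using cv = T * H_dr^2 / t
H_dr^2 = 7.6^2 = 57.76
cv = 0.8 * 57.76 / 346
cv = 0.13355 m^2/day


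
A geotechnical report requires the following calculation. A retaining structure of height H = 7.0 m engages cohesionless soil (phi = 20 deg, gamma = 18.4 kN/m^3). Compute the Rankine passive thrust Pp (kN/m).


Compute passive earth pressure coefficient:
Kp = tan^2(45 + phi/2) = tan^2(55.0) = 2.039607
Compute passive force:
Pp = 0.5 * Kp * gamma * H^2
Pp = 0.5 * 2.039607 * 18.4 * 7.0^2
Pp = 919.45 kN/m


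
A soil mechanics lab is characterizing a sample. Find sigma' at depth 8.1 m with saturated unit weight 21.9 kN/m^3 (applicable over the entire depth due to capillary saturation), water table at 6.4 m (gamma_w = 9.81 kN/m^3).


Result: 160.71 kPa

Derivation:
Total stress = gamma_sat * depth
sigma = 21.9 * 8.1 = 177.39 kPa
Pore water pressure u = gamma_w * (depth - d_wt)
u = 9.81 * (8.1 - 6.4) = 16.677 kPa
Effective stress = sigma - u
sigma' = 177.39 - 16.677 = 160.71 kPa


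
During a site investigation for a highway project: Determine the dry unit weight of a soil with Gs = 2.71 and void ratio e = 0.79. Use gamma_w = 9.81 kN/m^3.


Using gamma_d = Gs * gamma_w / (1 + e)
gamma_d = 2.71 * 9.81 / (1 + 0.79)
gamma_d = 2.71 * 9.81 / 1.79
gamma_d = 14.852 kN/m^3


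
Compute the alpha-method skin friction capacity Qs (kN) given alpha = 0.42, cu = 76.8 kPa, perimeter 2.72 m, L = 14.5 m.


Using Qs = alpha * cu * perimeter * L
Qs = 0.42 * 76.8 * 2.72 * 14.5
Qs = 1272.18 kN


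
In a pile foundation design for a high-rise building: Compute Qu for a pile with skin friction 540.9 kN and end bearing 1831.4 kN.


Result: 2372.3 kN

Derivation:
Using Qu = Qf + Qb
Qu = 540.9 + 1831.4
Qu = 2372.3 kN


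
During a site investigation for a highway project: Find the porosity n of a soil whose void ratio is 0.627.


Using the relation n = e / (1 + e)
n = 0.627 / (1 + 0.627)
n = 0.627 / 1.627
n = 0.3854


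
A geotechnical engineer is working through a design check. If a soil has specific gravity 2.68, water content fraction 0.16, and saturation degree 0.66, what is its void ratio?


Using the relation e = Gs * w / S
e = 2.68 * 0.16 / 0.66
e = 0.6497


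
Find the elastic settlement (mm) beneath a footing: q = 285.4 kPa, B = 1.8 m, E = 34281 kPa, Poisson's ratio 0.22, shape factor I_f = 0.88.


Using Se = q * B * (1 - nu^2) * I_f / E
1 - nu^2 = 1 - 0.22^2 = 0.9516
Se = 285.4 * 1.8 * 0.9516 * 0.88 / 34281
Se = 0.012549 m
Convert to mm: Se = 0.012549 * 1000 = 12.549 mm


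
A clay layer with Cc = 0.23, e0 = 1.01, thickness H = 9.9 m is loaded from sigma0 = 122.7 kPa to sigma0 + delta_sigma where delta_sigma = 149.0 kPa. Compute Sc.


Using Sc = Cc * H / (1 + e0) * log10((sigma0 + delta_sigma) / sigma0)
Stress ratio = (122.7 + 149.0) / 122.7 = 2.21434
log10(2.21434) = 0.345245
Cc * H / (1 + e0) = 0.23 * 9.9 / (1 + 1.01) = 1.13284
Sc = 1.13284 * 0.345245
Sc = 0.3911 m


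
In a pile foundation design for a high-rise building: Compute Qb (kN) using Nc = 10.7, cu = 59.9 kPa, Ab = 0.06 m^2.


Result: 38.46 kN

Derivation:
Using Qb = Nc * cu * Ab
Qb = 10.7 * 59.9 * 0.06
Qb = 38.46 kN


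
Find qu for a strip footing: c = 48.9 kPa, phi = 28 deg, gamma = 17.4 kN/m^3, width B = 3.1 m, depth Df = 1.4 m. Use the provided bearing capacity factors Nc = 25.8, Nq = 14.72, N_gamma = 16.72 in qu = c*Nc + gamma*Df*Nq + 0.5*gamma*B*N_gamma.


Compute qu = c*Nc + gamma*Df*Nq + 0.5*gamma*B*N_gamma
Term 1: 48.9 * 25.8 = 1261.62
Term 2: 17.4 * 1.4 * 14.72 = 358.5792
Term 3: 0.5 * 17.4 * 3.1 * 16.72 = 450.9384
qu = 1261.62 + 358.5792 + 450.9384
qu = 2071.14 kPa


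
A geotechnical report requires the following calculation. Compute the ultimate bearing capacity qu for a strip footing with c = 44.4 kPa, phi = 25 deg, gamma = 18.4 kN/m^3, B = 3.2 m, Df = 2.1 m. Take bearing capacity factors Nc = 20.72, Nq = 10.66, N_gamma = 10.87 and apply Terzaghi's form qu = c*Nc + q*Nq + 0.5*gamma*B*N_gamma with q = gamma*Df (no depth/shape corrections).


Result: 1651.88 kPa

Derivation:
Compute qu = c*Nc + gamma*Df*Nq + 0.5*gamma*B*N_gamma
Term 1: 44.4 * 20.72 = 919.968
Term 2: 18.4 * 2.1 * 10.66 = 411.9024
Term 3: 0.5 * 18.4 * 3.2 * 10.87 = 320.0128
qu = 919.968 + 411.9024 + 320.0128
qu = 1651.88 kPa


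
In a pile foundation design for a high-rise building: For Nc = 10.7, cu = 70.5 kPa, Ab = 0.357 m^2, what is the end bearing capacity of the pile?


Result: 269.3 kN

Derivation:
Using Qb = Nc * cu * Ab
Qb = 10.7 * 70.5 * 0.357
Qb = 269.3 kN


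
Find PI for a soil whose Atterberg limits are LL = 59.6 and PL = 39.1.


Result: 20.5

Derivation:
Using PI = LL - PL
PI = 59.6 - 39.1
PI = 20.5


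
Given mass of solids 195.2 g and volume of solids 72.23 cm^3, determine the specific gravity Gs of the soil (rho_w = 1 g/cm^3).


Result: 2.702

Derivation:
Using Gs = m_s / (V_s * rho_w)
Since rho_w = 1 g/cm^3:
Gs = 195.2 / 72.23
Gs = 2.702


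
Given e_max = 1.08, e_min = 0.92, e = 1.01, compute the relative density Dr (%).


Result: 43.75 %

Derivation:
Using Dr = (e_max - e) / (e_max - e_min) * 100
e_max - e = 1.08 - 1.01 = 0.07
e_max - e_min = 1.08 - 0.92 = 0.16
Dr = 0.07 / 0.16 * 100
Dr = 43.75 %


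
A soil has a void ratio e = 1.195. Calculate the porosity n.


Using the relation n = e / (1 + e)
n = 1.195 / (1 + 1.195)
n = 1.195 / 2.195
n = 0.5444


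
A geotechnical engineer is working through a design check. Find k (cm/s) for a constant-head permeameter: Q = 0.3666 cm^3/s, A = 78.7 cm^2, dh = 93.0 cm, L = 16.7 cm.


Compute hydraulic gradient:
i = dh / L = 93.0 / 16.7 = 5.56886
Then apply Darcy's law:
k = Q / (A * i)
k = 0.3666 / (78.7 * 5.56886)
k = 0.3666 / 438.269
k = 0.000836 cm/s


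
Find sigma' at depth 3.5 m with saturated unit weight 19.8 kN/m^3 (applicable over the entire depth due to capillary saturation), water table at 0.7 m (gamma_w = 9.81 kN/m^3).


Total stress = gamma_sat * depth
sigma = 19.8 * 3.5 = 69.3 kPa
Pore water pressure u = gamma_w * (depth - d_wt)
u = 9.81 * (3.5 - 0.7) = 27.468 kPa
Effective stress = sigma - u
sigma' = 69.3 - 27.468 = 41.83 kPa


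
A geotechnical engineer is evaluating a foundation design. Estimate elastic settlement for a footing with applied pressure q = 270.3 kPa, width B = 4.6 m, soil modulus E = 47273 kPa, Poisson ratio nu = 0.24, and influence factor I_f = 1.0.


Result: 24.787 mm

Derivation:
Using Se = q * B * (1 - nu^2) * I_f / E
1 - nu^2 = 1 - 0.24^2 = 0.9424
Se = 270.3 * 4.6 * 0.9424 * 1.0 / 47273
Se = 0.024787 m
Convert to mm: Se = 0.024787 * 1000 = 24.787 mm


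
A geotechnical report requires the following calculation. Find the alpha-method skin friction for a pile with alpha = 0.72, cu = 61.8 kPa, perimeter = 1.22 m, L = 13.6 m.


Using Qs = alpha * cu * perimeter * L
Qs = 0.72 * 61.8 * 1.22 * 13.6
Qs = 738.28 kN


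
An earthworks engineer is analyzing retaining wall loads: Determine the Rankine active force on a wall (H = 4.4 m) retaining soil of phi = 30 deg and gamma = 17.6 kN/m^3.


Compute active earth pressure coefficient:
Ka = tan^2(45 - phi/2) = tan^2(30.0) = 0.333333
Compute active force:
Pa = 0.5 * Ka * gamma * H^2
Pa = 0.5 * 0.333333 * 17.6 * 4.4^2
Pa = 56.79 kN/m


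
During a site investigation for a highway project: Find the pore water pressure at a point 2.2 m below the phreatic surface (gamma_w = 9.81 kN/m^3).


Result: 21.58 kPa

Derivation:
Using u = gamma_w * h_w
u = 9.81 * 2.2
u = 21.58 kPa
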